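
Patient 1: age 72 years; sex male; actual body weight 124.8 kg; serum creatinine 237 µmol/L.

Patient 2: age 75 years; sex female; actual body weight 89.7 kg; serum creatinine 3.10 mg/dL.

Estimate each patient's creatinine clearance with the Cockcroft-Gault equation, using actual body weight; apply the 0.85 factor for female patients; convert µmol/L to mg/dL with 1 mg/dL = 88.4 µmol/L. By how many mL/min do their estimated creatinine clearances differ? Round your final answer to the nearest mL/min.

22 mL/min

Patient 1: SCr = 237 / 88.4 = 2.681 mg/dL
Patient 1: CrCl = (140 − 72) × 124.8 / (72 × 2.681) = 8486.4 / 193.03 ≈ 44.0 mL/min
Patient 2: CrCl = (140 − 75) × 89.7 / (72 × 3.1) × 0.85 = 5830.5 / 223.20 × 0.85 ≈ 22.2 mL/min
|44.0 − 22.2| = 21.8 mL/min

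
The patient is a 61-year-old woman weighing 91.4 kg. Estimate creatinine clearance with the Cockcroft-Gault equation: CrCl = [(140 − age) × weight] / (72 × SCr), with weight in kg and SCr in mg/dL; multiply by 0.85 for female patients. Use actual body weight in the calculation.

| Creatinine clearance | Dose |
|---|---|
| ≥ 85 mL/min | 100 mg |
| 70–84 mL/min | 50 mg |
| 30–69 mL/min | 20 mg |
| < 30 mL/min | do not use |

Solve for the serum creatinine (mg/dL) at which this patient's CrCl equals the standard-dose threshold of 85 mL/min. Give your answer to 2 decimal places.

1.00 mg/dL

Standard dose requires CrCl ≥ 85 mL/min.
Set (140 − 61) × 91.4 × 0.85 / (72 × SCr) = 85
SCr = (140 − 61) × 91.4 × 0.85 / (72 × 85) = 1.003 mg/dL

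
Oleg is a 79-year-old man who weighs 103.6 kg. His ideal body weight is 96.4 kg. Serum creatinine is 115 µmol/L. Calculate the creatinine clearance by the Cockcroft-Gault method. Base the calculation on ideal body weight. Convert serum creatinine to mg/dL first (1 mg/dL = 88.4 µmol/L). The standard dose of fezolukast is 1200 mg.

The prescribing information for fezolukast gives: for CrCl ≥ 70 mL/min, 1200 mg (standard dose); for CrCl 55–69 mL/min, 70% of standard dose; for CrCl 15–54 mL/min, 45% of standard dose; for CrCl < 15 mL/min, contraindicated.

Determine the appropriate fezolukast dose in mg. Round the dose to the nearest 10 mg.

840 mg

SCr = 115 / 88.4 = 1.301 mg/dL
CrCl = (140 − 79) × 96.4 / (72 × 1.301) = 5880.4 / 93.67 ≈ 62.8 mL/min
CrCl ≈ 63 mL/min → bracket 55–69 mL/min.
70% of 1200 mg = 840 mg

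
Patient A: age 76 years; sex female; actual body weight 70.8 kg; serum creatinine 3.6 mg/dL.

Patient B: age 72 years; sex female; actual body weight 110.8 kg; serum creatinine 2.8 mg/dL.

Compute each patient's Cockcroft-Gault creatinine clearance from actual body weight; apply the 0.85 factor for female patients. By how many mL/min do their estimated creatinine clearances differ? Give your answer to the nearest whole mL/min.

17 mL/min

Patient A: CrCl = (140 − 76) × 70.8 / (72 × 3.6) × 0.85 = 4531.2 / 259.20 × 0.85 ≈ 14.9 mL/min
Patient B: CrCl = (140 − 72) × 110.8 / (72 × 2.8) × 0.85 = 7534.4 / 201.60 × 0.85 ≈ 31.8 mL/min
|14.9 − 31.8| = 16.9 mL/min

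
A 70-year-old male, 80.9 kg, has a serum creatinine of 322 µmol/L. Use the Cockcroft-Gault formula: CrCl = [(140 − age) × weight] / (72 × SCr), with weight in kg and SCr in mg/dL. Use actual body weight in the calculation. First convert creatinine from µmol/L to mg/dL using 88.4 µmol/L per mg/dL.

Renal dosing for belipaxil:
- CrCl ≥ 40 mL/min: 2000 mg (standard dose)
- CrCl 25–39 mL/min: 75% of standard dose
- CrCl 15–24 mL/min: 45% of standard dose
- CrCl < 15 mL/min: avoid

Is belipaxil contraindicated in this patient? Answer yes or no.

SCr = 322 / 88.4 = 3.643 mg/dL
CrCl = (140 − 70) × 80.9 / (72 × 3.643) = 5663.0 / 262.30 ≈ 21.6 mL/min
CrCl ≈ 22 mL/min, which is ≥ 15 mL/min.

no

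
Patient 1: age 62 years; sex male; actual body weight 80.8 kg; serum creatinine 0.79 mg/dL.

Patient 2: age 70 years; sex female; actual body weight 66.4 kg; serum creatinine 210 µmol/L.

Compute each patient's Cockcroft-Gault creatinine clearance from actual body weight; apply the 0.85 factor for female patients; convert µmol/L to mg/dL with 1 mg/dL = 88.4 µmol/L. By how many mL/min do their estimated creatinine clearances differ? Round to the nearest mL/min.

88 mL/min

Patient 1: CrCl = (140 − 62) × 80.8 / (72 × 0.79) = 6302.4 / 56.88 ≈ 110.8 mL/min
Patient 2: SCr = 210 / 88.4 = 2.376 mg/dL
Patient 2: CrCl = (140 − 70) × 66.4 / (72 × 2.376) × 0.85 = 4648.0 / 171.07 × 0.85 ≈ 23.1 mL/min
|110.8 − 23.1| = 87.7 mL/min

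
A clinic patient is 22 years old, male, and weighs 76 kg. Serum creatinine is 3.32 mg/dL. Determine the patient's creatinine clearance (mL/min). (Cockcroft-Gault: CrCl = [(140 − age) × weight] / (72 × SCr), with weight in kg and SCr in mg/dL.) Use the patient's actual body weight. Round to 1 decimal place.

CrCl = (140 − 22) × 76 / (72 × 3.32) = 8968.0 / 239.04 ≈ 37.5 mL/min

37.5 mL/min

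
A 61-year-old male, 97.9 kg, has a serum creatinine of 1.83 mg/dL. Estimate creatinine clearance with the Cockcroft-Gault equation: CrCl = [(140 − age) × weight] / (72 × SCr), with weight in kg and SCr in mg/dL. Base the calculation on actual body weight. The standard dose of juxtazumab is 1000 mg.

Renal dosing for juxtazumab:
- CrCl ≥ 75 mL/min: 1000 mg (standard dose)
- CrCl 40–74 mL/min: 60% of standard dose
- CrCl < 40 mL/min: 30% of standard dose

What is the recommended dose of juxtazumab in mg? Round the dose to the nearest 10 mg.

CrCl = (140 − 61) × 97.9 / (72 × 1.83) = 7734.1 / 131.76 ≈ 58.7 mL/min
CrCl ≈ 59 mL/min → bracket 40–74 mL/min.
60% of 1000 mg = 600 mg

600 mg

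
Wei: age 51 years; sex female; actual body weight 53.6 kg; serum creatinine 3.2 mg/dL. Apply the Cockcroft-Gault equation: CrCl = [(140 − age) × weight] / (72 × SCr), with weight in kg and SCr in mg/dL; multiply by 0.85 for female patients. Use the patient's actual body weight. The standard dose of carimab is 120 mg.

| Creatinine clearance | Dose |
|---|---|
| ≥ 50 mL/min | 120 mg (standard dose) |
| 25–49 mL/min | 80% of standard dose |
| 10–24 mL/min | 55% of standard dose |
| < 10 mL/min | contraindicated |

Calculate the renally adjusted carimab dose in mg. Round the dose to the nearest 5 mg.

CrCl = (140 − 51) × 53.6 / (72 × 3.2) × 0.85 = 4770.4 / 230.40 × 0.85 ≈ 17.6 mL/min
CrCl ≈ 18 mL/min → bracket 10–24 mL/min.
55% of 120 mg = 66 mg → 65 mg

65 mg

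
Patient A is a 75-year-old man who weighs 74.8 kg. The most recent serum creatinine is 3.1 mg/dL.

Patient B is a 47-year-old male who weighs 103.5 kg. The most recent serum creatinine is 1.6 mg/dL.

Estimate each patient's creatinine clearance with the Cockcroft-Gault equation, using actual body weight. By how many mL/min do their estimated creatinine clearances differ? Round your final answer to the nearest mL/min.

62 mL/min

Patient A: CrCl = (140 − 75) × 74.8 / (72 × 3.1) = 4862.0 / 223.20 ≈ 21.8 mL/min
Patient B: CrCl = (140 − 47) × 103.5 / (72 × 1.6) = 9625.5 / 115.20 ≈ 83.6 mL/min
|21.8 − 83.6| = 61.8 mL/min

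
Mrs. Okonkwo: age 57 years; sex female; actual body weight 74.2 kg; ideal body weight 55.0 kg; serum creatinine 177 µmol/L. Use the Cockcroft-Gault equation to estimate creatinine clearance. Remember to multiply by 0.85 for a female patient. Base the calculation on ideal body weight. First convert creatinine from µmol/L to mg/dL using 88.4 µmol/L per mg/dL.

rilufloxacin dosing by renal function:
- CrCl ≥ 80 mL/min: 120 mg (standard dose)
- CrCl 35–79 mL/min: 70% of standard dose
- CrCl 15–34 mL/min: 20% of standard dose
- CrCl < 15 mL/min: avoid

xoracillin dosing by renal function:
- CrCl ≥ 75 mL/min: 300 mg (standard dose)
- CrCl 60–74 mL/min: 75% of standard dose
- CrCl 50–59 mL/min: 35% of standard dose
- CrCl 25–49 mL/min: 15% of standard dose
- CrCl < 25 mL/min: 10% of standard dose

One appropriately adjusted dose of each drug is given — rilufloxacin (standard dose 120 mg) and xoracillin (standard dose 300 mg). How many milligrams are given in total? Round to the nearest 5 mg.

70 mg

SCr = 177 / 88.4 = 2.002 mg/dL
CrCl = (140 − 57) × 55 / (72 × 2.002) × 0.85 = 4565.0 / 144.14 × 0.85 ≈ 26.9 mL/min
CrCl ≈ 27 mL/min.
rilufloxacin: 15–34 mL/min → 20% of 120 mg = 24 mg.
xoracillin: 25–49 mL/min → 15% of 300 mg = 45 mg.
Total = 24 + 45 = 69 mg.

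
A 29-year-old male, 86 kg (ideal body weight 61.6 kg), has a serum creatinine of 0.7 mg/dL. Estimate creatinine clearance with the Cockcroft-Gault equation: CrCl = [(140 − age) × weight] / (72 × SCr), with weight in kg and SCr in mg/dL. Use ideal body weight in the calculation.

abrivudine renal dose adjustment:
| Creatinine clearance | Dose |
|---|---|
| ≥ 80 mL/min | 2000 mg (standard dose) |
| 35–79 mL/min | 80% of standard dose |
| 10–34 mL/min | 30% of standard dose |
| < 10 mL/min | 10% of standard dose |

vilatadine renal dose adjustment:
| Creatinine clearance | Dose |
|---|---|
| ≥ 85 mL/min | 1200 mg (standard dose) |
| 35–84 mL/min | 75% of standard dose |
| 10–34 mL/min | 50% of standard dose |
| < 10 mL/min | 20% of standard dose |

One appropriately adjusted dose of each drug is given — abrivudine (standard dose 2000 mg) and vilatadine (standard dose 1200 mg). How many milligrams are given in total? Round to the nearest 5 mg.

3200 mg

CrCl = (140 − 29) × 61.6 / (72 × 0.7) = 6837.6 / 50.40 ≈ 135.7 mL/min
CrCl ≈ 136 mL/min.
abrivudine: ≥ 80 mL/min → 100% of 2000 mg = 2000 mg.
vilatadine: ≥ 85 mL/min → 100% of 1200 mg = 1200 mg.
Total = 2000 + 1200 = 3200 mg.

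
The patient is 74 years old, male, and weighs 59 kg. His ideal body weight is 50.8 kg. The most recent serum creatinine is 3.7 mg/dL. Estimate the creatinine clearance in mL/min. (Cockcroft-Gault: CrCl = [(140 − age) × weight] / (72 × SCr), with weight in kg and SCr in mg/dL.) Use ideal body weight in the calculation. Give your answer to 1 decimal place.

CrCl = (140 − 74) × 50.8 / (72 × 3.7) = 3352.8 / 266.40 ≈ 12.6 mL/min

12.6 mL/min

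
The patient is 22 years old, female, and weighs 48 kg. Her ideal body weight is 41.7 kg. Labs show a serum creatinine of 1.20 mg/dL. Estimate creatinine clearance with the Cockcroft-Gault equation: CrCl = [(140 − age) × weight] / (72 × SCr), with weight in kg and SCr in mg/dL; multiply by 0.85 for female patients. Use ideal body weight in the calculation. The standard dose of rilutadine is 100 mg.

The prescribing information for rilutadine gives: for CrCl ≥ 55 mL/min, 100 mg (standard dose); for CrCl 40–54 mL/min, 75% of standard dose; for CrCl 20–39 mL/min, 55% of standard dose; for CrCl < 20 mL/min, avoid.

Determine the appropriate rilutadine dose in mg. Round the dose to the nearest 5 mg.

75 mg

CrCl = (140 − 22) × 41.7 / (72 × 1.2) × 0.85 = 4920.6 / 86.40 × 0.85 ≈ 48.4 mL/min
CrCl ≈ 48 mL/min → bracket 40–54 mL/min.
75% of 100 mg = 75 mg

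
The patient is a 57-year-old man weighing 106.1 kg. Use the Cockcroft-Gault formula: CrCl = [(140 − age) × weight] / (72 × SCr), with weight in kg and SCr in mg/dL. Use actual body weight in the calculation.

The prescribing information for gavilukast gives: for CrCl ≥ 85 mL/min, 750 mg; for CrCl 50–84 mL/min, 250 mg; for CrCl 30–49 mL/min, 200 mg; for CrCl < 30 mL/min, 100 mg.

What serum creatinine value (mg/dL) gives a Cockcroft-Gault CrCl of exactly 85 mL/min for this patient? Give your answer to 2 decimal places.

1.44 mg/dL

Standard dose requires CrCl ≥ 85 mL/min.
Set (140 − 57) × 106.1 / (72 × SCr) = 85
SCr = (140 − 57) × 106.1 / (72 × 85) = 1.439 mg/dL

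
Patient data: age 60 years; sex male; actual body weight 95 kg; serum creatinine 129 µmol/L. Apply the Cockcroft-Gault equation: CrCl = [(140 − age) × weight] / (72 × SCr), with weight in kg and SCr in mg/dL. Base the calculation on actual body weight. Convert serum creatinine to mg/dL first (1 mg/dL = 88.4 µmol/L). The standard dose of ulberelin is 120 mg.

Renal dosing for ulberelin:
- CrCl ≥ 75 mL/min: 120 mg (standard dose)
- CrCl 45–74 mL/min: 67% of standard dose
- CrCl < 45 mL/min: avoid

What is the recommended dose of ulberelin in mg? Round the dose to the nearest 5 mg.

SCr = 129 / 88.4 = 1.459 mg/dL
CrCl = (140 − 60) × 95 / (72 × 1.459) = 7600.0 / 105.05 ≈ 72.3 mL/min
CrCl ≈ 72 mL/min → bracket 45–74 mL/min.
67% of 120 mg = 80.4 mg → 80 mg

80 mg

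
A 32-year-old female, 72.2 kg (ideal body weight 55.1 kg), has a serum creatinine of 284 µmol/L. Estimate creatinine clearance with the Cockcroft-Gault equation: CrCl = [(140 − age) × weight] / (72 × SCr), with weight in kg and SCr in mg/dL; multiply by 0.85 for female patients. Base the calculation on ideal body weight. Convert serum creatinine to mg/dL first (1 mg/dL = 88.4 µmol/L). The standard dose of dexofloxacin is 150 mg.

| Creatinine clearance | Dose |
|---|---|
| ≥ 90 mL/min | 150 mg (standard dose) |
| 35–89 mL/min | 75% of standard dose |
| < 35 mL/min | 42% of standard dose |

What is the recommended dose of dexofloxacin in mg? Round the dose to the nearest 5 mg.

65 mg

SCr = 284 / 88.4 = 3.213 mg/dL
CrCl = (140 − 32) × 55.1 / (72 × 3.213) × 0.85 = 5950.8 / 231.34 × 0.85 ≈ 21.9 mL/min
CrCl ≈ 22 mL/min → bracket < 35 mL/min.
42% of 150 mg = 63 mg → 65 mg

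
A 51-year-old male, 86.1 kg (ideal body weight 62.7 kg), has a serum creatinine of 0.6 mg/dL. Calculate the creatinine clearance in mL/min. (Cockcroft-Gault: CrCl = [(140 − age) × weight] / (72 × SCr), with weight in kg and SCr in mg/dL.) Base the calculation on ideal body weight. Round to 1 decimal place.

CrCl = (140 − 51) × 62.7 / (72 × 0.6) = 5580.3 / 43.20 ≈ 129.2 mL/min

129.2 mL/min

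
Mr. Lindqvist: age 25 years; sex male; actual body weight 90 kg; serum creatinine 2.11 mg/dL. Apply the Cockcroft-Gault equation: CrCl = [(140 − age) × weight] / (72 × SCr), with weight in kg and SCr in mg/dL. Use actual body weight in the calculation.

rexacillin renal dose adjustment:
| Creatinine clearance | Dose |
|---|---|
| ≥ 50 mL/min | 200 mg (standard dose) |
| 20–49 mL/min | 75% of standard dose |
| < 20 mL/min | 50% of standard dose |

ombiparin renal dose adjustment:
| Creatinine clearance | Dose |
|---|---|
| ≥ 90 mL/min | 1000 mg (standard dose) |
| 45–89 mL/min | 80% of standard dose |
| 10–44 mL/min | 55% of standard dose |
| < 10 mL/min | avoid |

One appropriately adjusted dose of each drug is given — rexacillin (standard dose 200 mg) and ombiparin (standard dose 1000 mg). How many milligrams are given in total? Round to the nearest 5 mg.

CrCl = (140 − 25) × 90 / (72 × 2.11) = 10350.0 / 151.92 ≈ 68.1 mL/min
CrCl ≈ 68 mL/min.
rexacillin: ≥ 50 mL/min → 100% of 200 mg = 200 mg.
ombiparin: 45–89 mL/min → 80% of 1000 mg = 800 mg.
Total = 200 + 800 = 1000 mg.

1000 mg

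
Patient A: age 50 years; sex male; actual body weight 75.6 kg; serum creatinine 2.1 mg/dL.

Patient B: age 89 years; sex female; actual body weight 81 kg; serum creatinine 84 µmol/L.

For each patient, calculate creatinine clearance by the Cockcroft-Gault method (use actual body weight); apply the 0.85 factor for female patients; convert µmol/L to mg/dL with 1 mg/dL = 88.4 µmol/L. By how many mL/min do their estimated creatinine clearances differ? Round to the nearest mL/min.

Patient A: CrCl = (140 − 50) × 75.6 / (72 × 2.1) = 6804.0 / 151.20 ≈ 45.0 mL/min
Patient B: SCr = 84 / 88.4 = 0.95 mg/dL
Patient B: CrCl = (140 − 89) × 81 / (72 × 0.95) × 0.85 = 4131.0 / 68.40 × 0.85 ≈ 51.3 mL/min
|45.0 − 51.3| = 6.3 mL/min

6 mL/min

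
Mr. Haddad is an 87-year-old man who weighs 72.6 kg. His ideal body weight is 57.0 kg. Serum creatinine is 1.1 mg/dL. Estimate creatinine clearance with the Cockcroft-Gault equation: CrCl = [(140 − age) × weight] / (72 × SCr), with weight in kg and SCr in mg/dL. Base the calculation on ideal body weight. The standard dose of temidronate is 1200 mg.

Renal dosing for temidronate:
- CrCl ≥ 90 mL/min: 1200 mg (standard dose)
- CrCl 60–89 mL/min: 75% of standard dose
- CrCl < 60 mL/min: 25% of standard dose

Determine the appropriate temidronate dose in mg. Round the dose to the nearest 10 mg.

300 mg

CrCl = (140 − 87) × 57 / (72 × 1.1) = 3021.0 / 79.20 ≈ 38.1 mL/min
CrCl ≈ 38 mL/min → bracket < 60 mL/min.
25% of 1200 mg = 300 mg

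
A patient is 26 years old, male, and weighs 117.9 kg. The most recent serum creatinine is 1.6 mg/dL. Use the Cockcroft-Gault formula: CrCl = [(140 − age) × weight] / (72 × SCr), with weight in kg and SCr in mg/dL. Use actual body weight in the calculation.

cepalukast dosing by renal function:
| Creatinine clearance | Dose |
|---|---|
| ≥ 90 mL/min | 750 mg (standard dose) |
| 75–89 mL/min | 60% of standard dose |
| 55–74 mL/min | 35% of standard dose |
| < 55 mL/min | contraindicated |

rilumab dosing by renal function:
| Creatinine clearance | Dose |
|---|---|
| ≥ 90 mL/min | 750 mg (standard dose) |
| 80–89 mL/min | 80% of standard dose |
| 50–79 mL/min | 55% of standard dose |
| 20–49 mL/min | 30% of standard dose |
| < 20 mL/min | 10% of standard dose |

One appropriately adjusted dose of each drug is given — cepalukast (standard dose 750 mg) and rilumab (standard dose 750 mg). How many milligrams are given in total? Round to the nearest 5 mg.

CrCl = (140 − 26) × 117.9 / (72 × 1.6) = 13440.6 / 115.20 ≈ 116.7 mL/min
CrCl ≈ 117 mL/min.
cepalukast: ≥ 90 mL/min → 100% of 750 mg = 750 mg.
rilumab: ≥ 90 mL/min → 100% of 750 mg = 750 mg.
Total = 750 + 750 = 1500 mg.

1500 mg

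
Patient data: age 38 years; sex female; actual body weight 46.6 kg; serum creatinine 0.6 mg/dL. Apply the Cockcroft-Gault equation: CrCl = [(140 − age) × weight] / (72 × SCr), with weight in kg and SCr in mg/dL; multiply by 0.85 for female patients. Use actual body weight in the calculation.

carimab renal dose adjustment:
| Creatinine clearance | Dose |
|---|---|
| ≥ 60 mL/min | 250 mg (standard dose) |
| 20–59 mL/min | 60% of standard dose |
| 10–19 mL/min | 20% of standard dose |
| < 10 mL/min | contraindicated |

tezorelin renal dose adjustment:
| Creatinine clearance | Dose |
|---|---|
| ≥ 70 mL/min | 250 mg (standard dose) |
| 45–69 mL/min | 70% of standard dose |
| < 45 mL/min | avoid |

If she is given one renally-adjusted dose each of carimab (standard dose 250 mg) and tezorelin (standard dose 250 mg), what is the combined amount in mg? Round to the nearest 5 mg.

500 mg

CrCl = (140 − 38) × 46.6 / (72 × 0.6) × 0.85 = 4753.2 / 43.20 × 0.85 ≈ 93.5 mL/min
CrCl ≈ 94 mL/min.
carimab: ≥ 60 mL/min → 100% of 250 mg = 250 mg.
tezorelin: ≥ 70 mL/min → 100% of 250 mg = 250 mg.
Total = 250 + 250 = 500 mg.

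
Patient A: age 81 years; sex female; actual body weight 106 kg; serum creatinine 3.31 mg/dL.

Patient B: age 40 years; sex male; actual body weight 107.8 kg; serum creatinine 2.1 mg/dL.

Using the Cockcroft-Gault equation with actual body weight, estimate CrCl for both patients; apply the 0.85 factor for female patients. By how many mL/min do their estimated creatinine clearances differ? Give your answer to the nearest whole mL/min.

49 mL/min

Patient A: CrCl = (140 − 81) × 106 / (72 × 3.31) × 0.85 = 6254.0 / 238.32 × 0.85 ≈ 22.3 mL/min
Patient B: CrCl = (140 − 40) × 107.8 / (72 × 2.1) = 10780.0 / 151.20 ≈ 71.3 mL/min
|22.3 − 71.3| = 49.0 mL/min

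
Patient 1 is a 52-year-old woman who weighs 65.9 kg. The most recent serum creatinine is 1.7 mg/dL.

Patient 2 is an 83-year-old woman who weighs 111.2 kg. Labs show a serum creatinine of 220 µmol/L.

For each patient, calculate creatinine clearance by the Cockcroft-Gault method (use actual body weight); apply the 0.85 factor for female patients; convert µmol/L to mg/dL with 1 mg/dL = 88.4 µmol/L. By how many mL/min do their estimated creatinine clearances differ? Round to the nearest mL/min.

10 mL/min

Patient 1: CrCl = (140 − 52) × 65.9 / (72 × 1.7) × 0.85 = 5799.2 / 122.40 × 0.85 ≈ 40.3 mL/min
Patient 2: SCr = 220 / 88.4 = 2.489 mg/dL
Patient 2: CrCl = (140 − 83) × 111.2 / (72 × 2.489) × 0.85 = 6338.4 / 179.21 × 0.85 ≈ 30.1 mL/min
|40.3 − 30.1| = 10.2 mL/min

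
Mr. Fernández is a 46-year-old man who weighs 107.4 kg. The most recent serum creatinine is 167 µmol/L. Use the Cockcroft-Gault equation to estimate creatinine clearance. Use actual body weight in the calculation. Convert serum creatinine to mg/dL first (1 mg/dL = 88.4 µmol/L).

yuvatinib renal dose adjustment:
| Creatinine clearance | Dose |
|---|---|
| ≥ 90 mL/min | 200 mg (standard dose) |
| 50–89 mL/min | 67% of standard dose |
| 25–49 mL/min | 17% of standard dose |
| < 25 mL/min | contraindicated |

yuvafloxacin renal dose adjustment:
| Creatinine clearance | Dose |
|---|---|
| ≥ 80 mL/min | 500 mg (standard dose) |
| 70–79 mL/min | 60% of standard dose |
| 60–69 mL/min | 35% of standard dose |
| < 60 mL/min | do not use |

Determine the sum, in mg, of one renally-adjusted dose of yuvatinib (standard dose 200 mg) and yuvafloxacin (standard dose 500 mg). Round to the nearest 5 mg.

SCr = 167 / 88.4 = 1.889 mg/dL
CrCl = (140 − 46) × 107.4 / (72 × 1.889) = 10095.6 / 136.01 ≈ 74.2 mL/min
CrCl ≈ 74 mL/min.
yuvatinib: 50–89 mL/min → 67% of 200 mg = 134 mg.
yuvafloxacin: 70–79 mL/min → 60% of 500 mg = 300 mg.
Total = 134 + 300 = 434 mg.

435 mg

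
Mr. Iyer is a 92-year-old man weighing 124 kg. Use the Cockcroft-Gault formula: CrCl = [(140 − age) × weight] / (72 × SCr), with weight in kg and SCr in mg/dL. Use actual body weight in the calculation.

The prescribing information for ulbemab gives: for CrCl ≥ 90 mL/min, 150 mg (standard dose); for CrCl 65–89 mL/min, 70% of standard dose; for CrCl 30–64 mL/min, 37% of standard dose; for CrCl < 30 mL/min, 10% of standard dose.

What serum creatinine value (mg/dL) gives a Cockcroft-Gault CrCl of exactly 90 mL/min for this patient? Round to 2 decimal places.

Standard dose requires CrCl ≥ 90 mL/min.
Set (140 − 92) × 124 / (72 × SCr) = 90
SCr = (140 − 92) × 124 / (72 × 90) = 0.919 mg/dL

0.92 mg/dL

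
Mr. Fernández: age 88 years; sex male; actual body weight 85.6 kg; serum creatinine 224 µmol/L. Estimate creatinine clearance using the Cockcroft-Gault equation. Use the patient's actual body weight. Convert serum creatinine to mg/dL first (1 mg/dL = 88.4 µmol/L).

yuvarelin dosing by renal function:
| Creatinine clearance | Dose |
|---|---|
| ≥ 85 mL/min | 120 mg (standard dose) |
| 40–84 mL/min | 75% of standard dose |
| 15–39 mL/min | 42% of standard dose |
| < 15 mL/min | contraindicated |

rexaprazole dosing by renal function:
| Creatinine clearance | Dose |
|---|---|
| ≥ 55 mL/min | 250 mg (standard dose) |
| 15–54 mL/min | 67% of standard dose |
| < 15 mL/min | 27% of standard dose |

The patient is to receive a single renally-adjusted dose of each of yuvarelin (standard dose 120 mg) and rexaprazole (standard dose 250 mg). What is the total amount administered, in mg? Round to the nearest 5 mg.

220 mg

SCr = 224 / 88.4 = 2.534 mg/dL
CrCl = (140 − 88) × 85.6 / (72 × 2.534) = 4451.2 / 182.45 ≈ 24.4 mL/min
CrCl ≈ 24 mL/min.
yuvarelin: 15–39 mL/min → 42% of 120 mg = 50.4 mg.
rexaprazole: 15–54 mL/min → 67% of 250 mg = 167.5 mg.
Total = 50.4 + 167.5 = 217.9 mg.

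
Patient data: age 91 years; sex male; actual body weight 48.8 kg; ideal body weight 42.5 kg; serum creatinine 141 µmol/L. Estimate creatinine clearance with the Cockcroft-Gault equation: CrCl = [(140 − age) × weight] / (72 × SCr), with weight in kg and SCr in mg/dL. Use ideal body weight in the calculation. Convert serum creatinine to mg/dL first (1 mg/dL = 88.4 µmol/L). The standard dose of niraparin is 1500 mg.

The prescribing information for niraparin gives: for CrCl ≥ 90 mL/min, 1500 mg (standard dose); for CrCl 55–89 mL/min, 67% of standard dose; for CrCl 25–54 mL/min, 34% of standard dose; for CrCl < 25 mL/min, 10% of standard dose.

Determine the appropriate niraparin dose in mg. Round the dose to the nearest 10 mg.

150 mg

SCr = 141 / 88.4 = 1.595 mg/dL
CrCl = (140 − 91) × 42.5 / (72 × 1.595) = 2082.5 / 114.84 ≈ 18.1 mL/min
CrCl ≈ 18 mL/min → bracket < 25 mL/min.
10% of 1500 mg = 150 mg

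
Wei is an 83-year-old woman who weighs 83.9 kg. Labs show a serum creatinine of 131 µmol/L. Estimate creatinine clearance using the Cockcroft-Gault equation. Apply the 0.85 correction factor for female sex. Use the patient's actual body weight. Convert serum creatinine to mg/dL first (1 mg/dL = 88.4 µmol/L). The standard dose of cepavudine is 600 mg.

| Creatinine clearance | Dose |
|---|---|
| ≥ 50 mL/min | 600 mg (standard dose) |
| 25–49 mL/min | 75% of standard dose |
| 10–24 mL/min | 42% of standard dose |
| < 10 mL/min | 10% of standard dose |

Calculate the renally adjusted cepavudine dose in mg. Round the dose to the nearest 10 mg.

450 mg

SCr = 131 / 88.4 = 1.482 mg/dL
CrCl = (140 − 83) × 83.9 / (72 × 1.482) × 0.85 = 4782.3 / 106.70 × 0.85 ≈ 38.1 mL/min
CrCl ≈ 38 mL/min → bracket 25–49 mL/min.
75% of 600 mg = 450 mg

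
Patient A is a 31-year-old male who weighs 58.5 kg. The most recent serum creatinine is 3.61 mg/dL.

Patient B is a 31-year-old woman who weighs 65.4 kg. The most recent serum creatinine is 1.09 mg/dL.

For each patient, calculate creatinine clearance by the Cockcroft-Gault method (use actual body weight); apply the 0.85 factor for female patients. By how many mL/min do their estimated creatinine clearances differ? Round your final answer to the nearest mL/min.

53 mL/min

Patient A: CrCl = (140 − 31) × 58.5 / (72 × 3.61) = 6376.5 / 259.92 ≈ 24.5 mL/min
Patient B: CrCl = (140 − 31) × 65.4 / (72 × 1.09) × 0.85 = 7128.6 / 78.48 × 0.85 ≈ 77.2 mL/min
|24.5 − 77.2| = 52.7 mL/min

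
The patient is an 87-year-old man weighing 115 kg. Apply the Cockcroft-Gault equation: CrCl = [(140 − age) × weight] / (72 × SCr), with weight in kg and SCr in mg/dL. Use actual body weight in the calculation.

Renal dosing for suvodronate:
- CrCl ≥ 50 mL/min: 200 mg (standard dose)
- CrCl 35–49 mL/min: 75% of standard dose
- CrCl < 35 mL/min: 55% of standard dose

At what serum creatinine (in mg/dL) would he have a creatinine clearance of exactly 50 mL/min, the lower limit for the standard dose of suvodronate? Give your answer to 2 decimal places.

1.69 mg/dL

Standard dose requires CrCl ≥ 50 mL/min.
Set (140 − 87) × 115 / (72 × SCr) = 50
SCr = (140 − 87) × 115 / (72 × 50) = 1.693 mg/dL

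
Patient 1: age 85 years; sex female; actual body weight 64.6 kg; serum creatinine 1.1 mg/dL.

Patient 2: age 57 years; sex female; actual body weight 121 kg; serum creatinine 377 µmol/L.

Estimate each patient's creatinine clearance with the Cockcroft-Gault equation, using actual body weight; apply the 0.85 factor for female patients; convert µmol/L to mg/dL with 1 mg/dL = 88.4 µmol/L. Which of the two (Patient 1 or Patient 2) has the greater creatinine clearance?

Patient 1: CrCl = (140 − 85) × 64.6 / (72 × 1.1) × 0.85 = 3553.0 / 79.20 × 0.85 ≈ 38.1 mL/min
Patient 2: SCr = 377 / 88.4 = 4.265 mg/dL
Patient 2: CrCl = (140 − 57) × 121 / (72 × 4.265) × 0.85 = 10043.0 / 307.08 × 0.85 ≈ 27.8 mL/min
38.1 vs 27.8 mL/min → Patient 1 is higher.

Patient 1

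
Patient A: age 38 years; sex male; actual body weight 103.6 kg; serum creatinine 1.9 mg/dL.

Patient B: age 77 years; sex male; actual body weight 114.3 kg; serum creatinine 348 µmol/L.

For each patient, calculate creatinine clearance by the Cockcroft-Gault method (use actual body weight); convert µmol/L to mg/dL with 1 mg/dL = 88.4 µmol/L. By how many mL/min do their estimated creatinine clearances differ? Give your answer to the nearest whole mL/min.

Patient A: CrCl = (140 − 38) × 103.6 / (72 × 1.9) = 10567.2 / 136.80 ≈ 77.2 mL/min
Patient B: SCr = 348 / 88.4 = 3.937 mg/dL
Patient B: CrCl = (140 − 77) × 114.3 / (72 × 3.937) = 7200.9 / 283.46 ≈ 25.4 mL/min
|77.2 − 25.4| = 51.8 mL/min

52 mL/min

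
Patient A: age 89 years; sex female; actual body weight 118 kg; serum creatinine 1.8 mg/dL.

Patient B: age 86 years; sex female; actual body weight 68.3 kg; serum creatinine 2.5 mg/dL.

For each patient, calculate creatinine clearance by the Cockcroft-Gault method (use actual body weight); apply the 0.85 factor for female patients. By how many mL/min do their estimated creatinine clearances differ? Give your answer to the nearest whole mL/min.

22 mL/min

Patient A: CrCl = (140 − 89) × 118 / (72 × 1.8) × 0.85 = 6018.0 / 129.60 × 0.85 ≈ 39.5 mL/min
Patient B: CrCl = (140 − 86) × 68.3 / (72 × 2.5) × 0.85 = 3688.2 / 180.00 × 0.85 ≈ 17.4 mL/min
|39.5 − 17.4| = 22.1 mL/min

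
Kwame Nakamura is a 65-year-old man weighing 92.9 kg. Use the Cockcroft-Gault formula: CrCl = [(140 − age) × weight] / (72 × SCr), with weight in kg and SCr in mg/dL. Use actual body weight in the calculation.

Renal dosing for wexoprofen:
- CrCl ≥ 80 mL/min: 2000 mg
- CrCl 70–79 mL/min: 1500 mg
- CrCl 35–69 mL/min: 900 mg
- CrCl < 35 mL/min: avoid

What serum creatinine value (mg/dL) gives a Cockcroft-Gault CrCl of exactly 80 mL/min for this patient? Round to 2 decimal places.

Standard dose requires CrCl ≥ 80 mL/min.
Set (140 − 65) × 92.9 / (72 × SCr) = 80
SCr = (140 − 65) × 92.9 / (72 × 80) = 1.210 mg/dL

1.21 mg/dL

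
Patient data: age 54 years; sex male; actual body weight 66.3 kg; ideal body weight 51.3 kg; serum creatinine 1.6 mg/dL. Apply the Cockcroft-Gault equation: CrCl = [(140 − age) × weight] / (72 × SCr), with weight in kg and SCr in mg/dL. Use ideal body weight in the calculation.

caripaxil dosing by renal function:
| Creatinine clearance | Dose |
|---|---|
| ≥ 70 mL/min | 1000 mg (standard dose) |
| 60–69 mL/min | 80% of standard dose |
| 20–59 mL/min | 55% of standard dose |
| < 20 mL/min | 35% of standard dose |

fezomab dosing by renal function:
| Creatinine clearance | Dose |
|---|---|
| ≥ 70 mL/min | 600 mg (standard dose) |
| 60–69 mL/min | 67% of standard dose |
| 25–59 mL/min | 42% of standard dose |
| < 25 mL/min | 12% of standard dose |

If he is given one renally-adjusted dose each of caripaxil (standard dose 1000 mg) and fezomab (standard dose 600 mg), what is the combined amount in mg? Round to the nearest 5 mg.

CrCl = (140 − 54) × 51.3 / (72 × 1.6) = 4411.8 / 115.20 ≈ 38.3 mL/min
CrCl ≈ 38 mL/min.
caripaxil: 20–59 mL/min → 55% of 1000 mg = 550 mg.
fezomab: 25–59 mL/min → 42% of 600 mg = 252 mg.
Total = 550 + 252 = 802 mg.

800 mg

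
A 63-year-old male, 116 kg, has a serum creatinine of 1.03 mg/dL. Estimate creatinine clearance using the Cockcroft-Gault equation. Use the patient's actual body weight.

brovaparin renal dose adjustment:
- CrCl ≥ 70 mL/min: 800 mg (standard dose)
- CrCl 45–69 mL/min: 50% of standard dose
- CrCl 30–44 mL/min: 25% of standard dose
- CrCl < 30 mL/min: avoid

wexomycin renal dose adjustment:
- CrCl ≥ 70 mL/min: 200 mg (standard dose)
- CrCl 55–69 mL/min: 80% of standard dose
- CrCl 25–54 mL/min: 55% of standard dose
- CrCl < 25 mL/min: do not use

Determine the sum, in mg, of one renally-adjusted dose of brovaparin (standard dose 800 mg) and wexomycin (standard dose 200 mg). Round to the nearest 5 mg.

CrCl = (140 − 63) × 116 / (72 × 1.03) = 8932.0 / 74.16 ≈ 120.4 mL/min
CrCl ≈ 120 mL/min.
brovaparin: ≥ 70 mL/min → 100% of 800 mg = 800 mg.
wexomycin: ≥ 70 mL/min → 100% of 200 mg = 200 mg.
Total = 800 + 200 = 1000 mg.

1000 mg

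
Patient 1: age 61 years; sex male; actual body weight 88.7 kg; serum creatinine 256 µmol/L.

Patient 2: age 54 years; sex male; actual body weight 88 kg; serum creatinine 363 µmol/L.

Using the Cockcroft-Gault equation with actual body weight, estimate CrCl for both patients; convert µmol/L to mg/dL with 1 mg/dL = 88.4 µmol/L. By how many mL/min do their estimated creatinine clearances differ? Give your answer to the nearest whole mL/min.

8 mL/min

Patient 1: SCr = 256 / 88.4 = 2.896 mg/dL
Patient 1: CrCl = (140 − 61) × 88.7 / (72 × 2.896) = 7007.3 / 208.51 ≈ 33.6 mL/min
Patient 2: SCr = 363 / 88.4 = 4.106 mg/dL
Patient 2: CrCl = (140 − 54) × 88 / (72 × 4.106) = 7568.0 / 295.63 ≈ 25.6 mL/min
|33.6 − 25.6| = 8.0 mL/min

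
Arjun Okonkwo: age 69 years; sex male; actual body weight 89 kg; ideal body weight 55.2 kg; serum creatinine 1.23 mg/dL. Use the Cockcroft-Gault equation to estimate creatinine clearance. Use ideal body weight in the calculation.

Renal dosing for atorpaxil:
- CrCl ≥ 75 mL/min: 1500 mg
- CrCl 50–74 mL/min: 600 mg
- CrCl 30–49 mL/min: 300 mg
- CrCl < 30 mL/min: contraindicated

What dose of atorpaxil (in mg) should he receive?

300 mg

CrCl = (140 − 69) × 55.2 / (72 × 1.23) = 3919.2 / 88.56 ≈ 44.3 mL/min
CrCl ≈ 44 mL/min → bracket 30–49 mL/min.
Dose for this bracket: 300 mg.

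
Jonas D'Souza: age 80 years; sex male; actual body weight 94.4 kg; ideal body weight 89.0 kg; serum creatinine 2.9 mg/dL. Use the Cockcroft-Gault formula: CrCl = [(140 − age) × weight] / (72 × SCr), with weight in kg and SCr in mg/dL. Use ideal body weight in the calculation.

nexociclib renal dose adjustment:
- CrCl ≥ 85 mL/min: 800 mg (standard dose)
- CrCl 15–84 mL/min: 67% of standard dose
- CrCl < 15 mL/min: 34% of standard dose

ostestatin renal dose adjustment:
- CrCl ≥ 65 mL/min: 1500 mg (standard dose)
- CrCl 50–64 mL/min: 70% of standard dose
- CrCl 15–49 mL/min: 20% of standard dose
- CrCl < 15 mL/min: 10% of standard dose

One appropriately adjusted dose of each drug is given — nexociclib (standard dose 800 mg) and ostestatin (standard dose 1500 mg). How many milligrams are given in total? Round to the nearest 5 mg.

CrCl = (140 − 80) × 89 / (72 × 2.9) = 5340.0 / 208.80 ≈ 25.6 mL/min
CrCl ≈ 26 mL/min.
nexociclib: 15–84 mL/min → 67% of 800 mg = 536 mg.
ostestatin: 15–49 mL/min → 20% of 1500 mg = 300 mg.
Total = 536 + 300 = 836 mg.

835 mg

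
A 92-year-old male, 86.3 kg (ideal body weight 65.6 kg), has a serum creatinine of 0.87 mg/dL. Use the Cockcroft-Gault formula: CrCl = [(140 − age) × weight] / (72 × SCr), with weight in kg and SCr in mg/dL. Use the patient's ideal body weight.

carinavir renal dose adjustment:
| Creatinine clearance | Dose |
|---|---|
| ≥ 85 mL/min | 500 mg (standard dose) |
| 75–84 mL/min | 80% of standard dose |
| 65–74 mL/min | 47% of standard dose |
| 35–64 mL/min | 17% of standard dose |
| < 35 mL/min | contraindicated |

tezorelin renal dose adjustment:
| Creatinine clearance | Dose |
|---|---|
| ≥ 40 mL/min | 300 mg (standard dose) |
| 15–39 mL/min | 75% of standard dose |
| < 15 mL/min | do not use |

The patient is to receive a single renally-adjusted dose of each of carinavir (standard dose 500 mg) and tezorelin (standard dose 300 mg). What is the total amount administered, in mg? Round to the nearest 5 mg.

385 mg

CrCl = (140 − 92) × 65.6 / (72 × 0.87) = 3148.8 / 62.64 ≈ 50.3 mL/min
CrCl ≈ 50 mL/min.
carinavir: 35–64 mL/min → 17% of 500 mg = 85 mg.
tezorelin: ≥ 40 mL/min → 100% of 300 mg = 300 mg.
Total = 85 + 300 = 385 mg.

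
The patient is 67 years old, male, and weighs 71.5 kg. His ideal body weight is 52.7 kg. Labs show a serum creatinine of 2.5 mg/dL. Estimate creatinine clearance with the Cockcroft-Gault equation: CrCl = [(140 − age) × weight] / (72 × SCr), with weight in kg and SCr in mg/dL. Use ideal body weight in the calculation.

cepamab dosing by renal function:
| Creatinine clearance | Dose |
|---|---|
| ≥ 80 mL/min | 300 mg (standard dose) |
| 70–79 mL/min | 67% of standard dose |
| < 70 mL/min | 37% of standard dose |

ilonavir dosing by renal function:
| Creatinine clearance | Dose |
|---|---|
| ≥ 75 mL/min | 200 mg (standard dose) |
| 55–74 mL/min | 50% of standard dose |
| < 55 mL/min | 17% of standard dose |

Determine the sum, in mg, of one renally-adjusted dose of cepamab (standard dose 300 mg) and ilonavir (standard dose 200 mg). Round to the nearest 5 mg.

145 mg

CrCl = (140 − 67) × 52.7 / (72 × 2.5) = 3847.1 / 180.00 ≈ 21.4 mL/min
CrCl ≈ 21 mL/min.
cepamab: < 70 mL/min → 37% of 300 mg = 111 mg.
ilonavir: < 55 mL/min → 17% of 200 mg = 34 mg.
Total = 111 + 34 = 145 mg.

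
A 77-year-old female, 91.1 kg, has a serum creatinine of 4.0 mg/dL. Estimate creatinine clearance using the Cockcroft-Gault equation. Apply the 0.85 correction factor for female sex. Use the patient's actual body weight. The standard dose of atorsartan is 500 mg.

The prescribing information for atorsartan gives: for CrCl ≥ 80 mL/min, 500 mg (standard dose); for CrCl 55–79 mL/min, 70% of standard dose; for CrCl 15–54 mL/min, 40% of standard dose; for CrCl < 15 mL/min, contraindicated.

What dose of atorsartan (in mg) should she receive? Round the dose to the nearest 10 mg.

CrCl = (140 − 77) × 91.1 / (72 × 4) × 0.85 = 5739.3 / 288.00 × 0.85 ≈ 16.9 mL/min
CrCl ≈ 17 mL/min → bracket 15–54 mL/min.
40% of 500 mg = 200 mg

200 mg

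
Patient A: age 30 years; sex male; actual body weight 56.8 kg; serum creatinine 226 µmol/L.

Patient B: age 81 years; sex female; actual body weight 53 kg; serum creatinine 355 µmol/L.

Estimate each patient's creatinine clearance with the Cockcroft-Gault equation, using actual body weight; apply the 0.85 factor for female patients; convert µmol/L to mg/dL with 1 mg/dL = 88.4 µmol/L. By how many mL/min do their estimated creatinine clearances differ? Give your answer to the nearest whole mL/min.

25 mL/min

Patient A: SCr = 226 / 88.4 = 2.557 mg/dL
Patient A: CrCl = (140 − 30) × 56.8 / (72 × 2.557) = 6248.0 / 184.10 ≈ 33.9 mL/min
Patient B: SCr = 355 / 88.4 = 4.016 mg/dL
Patient B: CrCl = (140 − 81) × 53 / (72 × 4.016) × 0.85 = 3127.0 / 289.15 × 0.85 ≈ 9.2 mL/min
|33.9 − 9.2| = 24.7 mL/min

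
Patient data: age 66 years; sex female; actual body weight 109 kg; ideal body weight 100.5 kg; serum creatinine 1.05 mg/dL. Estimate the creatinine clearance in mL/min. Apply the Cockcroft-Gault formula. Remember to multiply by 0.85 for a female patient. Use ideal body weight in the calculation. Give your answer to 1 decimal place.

CrCl = (140 − 66) × 100.5 / (72 × 1.05) × 0.85 = 7437.0 / 75.60 × 0.85 ≈ 83.6 mL/min

83.6 mL/min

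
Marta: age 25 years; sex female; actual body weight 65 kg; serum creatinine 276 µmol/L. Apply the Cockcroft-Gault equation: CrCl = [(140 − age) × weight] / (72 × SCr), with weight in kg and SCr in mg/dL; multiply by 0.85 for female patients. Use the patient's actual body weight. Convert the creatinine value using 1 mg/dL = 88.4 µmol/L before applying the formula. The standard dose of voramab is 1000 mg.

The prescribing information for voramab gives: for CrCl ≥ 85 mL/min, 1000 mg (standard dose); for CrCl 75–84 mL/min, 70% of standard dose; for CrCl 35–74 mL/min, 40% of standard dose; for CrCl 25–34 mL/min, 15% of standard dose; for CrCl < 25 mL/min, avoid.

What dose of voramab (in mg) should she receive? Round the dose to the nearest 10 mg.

150 mg

SCr = 276 / 88.4 = 3.122 mg/dL
CrCl = (140 − 25) × 65 / (72 × 3.122) × 0.85 = 7475.0 / 224.78 × 0.85 ≈ 28.3 mL/min
CrCl ≈ 28 mL/min → bracket 25–34 mL/min.
15% of 1000 mg = 150 mg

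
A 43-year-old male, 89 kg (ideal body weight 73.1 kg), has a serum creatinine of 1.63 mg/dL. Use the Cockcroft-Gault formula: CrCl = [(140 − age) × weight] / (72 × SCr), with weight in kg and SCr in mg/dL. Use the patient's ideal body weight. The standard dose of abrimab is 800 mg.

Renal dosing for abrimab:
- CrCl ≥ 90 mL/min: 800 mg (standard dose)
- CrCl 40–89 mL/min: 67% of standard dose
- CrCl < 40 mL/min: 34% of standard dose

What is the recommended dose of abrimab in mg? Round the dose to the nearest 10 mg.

CrCl = (140 − 43) × 73.1 / (72 × 1.63) = 7090.7 / 117.36 ≈ 60.4 mL/min
CrCl ≈ 60 mL/min → bracket 40–89 mL/min.
67% of 800 mg = 536 mg → 540 mg

540 mg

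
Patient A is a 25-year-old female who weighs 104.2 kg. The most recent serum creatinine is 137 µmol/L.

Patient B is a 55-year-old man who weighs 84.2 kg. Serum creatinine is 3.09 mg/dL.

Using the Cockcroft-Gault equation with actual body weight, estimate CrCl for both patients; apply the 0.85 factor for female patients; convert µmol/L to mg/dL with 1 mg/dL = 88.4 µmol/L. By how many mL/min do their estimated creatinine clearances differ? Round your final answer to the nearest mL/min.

59 mL/min

Patient A: SCr = 137 / 88.4 = 1.55 mg/dL
Patient A: CrCl = (140 − 25) × 104.2 / (72 × 1.55) × 0.85 = 11983.0 / 111.60 × 0.85 ≈ 91.3 mL/min
Patient B: CrCl = (140 − 55) × 84.2 / (72 × 3.09) = 7157.0 / 222.48 ≈ 32.2 mL/min
|91.3 − 32.2| = 59.1 mL/min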